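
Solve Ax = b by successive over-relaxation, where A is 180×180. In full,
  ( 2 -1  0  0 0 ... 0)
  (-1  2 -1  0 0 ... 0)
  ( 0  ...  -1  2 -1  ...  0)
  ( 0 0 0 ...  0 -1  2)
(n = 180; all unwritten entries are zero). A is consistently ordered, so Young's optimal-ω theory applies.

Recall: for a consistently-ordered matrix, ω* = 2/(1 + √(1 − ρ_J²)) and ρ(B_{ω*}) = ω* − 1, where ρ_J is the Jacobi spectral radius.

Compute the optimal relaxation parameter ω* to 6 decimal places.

ω* = 1.965880

[ρ_J] n=180: ρ(B_J) = cos(π/(n+1)) = cos(π/181) = 0.999849.
1 − cos²(π/181) = sin²(π/181) ⇒ √(1−ρ_J²) = sin(π/181) = 0.0173560.
ω* = 2/(1 + 0.0173560) = 2/1.0173560 = 1.965880.
ρ_SOR = ω* − 1 ≈ 0.965880.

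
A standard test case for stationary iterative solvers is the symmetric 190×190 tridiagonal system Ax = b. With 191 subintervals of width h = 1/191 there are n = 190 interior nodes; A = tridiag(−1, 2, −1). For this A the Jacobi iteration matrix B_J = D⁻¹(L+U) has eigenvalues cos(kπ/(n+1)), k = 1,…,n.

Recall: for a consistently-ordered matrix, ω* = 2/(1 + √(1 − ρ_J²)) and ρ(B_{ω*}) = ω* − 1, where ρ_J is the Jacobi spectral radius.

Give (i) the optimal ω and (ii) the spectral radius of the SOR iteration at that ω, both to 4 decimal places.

½·tridiag(1,0,1) at n=190: λ_k = cos(kπ/191); max |λ| at k=1 ⇒ ρ_J = cos(π/191) ≈ 0.9999.
√(1−ρ_J²) = |sin(π/191)| = 0.01645
Young: ω* = 2/(1+√(1−ρ_J²)) = 2/(1+0.01645) = 2/1.01645 = 1.9676.
ρ_SOR = ω* − 1 = 1.9676 − 1 = 0.9676.

ω* = 1.9676, ρ_SOR = 0.9676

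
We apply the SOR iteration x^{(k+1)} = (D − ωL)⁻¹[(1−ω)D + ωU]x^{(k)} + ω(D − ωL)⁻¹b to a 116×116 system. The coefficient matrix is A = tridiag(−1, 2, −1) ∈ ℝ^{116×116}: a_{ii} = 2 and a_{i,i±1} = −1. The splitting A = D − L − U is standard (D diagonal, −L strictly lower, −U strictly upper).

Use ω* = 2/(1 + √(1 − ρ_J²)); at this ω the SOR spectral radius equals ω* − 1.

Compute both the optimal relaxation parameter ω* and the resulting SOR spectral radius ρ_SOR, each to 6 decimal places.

n=116: λ(B_J) = 1 − λ(A)/2 = cos(kπ/117); k=1 gives ρ_J = 0.999640.
1 − cos²(π/117) = sin²(π/117) ⇒ √(1−ρ_J²) = sin(π/117) = 0.0268480.
ω* = 2 / (1 + 0.0268480) = 2 / 1.0268480 ≈ 1.947708.
ρ_SOR = ω* − 1 = 1.947708 − 1 = 0.947708.

ω* = 1.947708, ρ_SOR = 0.947708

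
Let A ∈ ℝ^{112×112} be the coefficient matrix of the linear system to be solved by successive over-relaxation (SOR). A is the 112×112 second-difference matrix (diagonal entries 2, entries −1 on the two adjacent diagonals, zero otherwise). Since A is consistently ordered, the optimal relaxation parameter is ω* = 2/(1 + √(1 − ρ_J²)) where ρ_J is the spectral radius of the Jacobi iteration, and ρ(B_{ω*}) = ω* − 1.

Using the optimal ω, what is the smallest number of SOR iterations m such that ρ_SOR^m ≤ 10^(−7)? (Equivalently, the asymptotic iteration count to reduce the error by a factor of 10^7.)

ρ_J = max_k |cos(kπ/113)| = cos(π/113) = 0.9996136
√(1 − cos²(π/113)) = sin(π/113) ≈ 0.0277981.
So ω* = 2/1.0277981 = 1.9459075 (Young).
At ω = 1.9459075 every |λ(B_ω)| = ω−1, so ρ_SOR = 0.9459075.
(0.9459075)^m ≤ 10^{−7}  ⇒  m·ln(0.9459075) ≤ −7·ln10  ⇒  m ≥ 289.839  ⇒  m = 290

m = 290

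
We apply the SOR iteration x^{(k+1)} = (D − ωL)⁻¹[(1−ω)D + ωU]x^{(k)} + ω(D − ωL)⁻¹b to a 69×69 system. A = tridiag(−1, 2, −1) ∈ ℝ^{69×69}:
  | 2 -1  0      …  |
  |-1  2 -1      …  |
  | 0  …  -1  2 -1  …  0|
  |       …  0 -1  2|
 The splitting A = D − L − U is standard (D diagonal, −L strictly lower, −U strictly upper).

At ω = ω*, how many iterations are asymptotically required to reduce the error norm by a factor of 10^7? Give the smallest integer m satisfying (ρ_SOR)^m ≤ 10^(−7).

m = 180

With n=69, ρ(Jacobi) = cos(π/70) = 0.9989931.
1 − cos²(π/70) = sin²(π/70) ⇒ √(1−ρ_J²) = sin(π/70) = 0.0448648.
Then 2/(1+√(1−ρ_J²)) = 2/(1+0.0448648); ω* = 2/1.0448648 = 1.9141232.
ρ(B_{ω*}) = ω*−1 = 0.9141232
m ≥ 7·ln10 / (−ln 0.9141232) = 179.509; smallest integer m = 180.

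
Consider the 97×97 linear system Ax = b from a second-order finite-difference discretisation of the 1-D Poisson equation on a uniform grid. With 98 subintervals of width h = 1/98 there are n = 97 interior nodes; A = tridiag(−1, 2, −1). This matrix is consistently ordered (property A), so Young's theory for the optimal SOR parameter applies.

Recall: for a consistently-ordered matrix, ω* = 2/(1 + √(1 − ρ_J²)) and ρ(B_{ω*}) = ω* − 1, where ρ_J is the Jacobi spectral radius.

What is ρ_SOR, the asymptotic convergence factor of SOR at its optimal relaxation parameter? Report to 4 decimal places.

With n=97, ρ(Jacobi) = cos(π/98) = 0.9995.
√(1−ρ_J²) = |sin(π/98)| = 0.03205
Then 2/(1+√(1−ρ_J²)) = 2/(1+0.03205); ω* = 2/1.03205 = 1.9379.
ρ(B_{ω*}) = ω*−1 = 0.9379

ρ_SOR = 0.9379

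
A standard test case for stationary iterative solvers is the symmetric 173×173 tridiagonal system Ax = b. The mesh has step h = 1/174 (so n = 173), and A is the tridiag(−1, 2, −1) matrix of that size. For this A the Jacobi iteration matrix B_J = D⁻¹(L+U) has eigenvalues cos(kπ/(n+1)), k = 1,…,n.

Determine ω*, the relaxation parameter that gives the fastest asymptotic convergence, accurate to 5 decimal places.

ω* = 1.96453

n=173: λ(B_J) = 1 − λ(A)/2 = cos(kπ/174); k=1 gives ρ_J = 0.99984.
root = sin(π/174) = 0.018054  (since 1−cos² = sin²).
ω* = 2 / (1 + 0.018054) = 2 / 1.018054 ≈ 1.96453.
ρ_SOR = ω* − 1 ≈ 0.96453.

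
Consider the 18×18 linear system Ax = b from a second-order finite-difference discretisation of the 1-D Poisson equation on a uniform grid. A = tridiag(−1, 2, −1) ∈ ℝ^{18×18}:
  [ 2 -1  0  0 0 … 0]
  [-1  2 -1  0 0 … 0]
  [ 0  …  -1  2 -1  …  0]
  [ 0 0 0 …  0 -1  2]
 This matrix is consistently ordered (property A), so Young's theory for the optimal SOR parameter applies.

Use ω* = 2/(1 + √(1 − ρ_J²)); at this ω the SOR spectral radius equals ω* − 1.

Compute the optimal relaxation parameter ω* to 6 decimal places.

ω* = 1.717336

B_J for the 18×18 system has eigenvalues cos(kπ/19); ρ_J = cos(π/19) = 0.986361.
root = sin(π/19) = 0.1645946  (since 1−cos² = sin²).
ω* = 2 / (1 + 0.1645946) = 2 / 1.1645946 ≈ 1.717336.
ρ(B_{ω*}) = ω*−1 = 0.717336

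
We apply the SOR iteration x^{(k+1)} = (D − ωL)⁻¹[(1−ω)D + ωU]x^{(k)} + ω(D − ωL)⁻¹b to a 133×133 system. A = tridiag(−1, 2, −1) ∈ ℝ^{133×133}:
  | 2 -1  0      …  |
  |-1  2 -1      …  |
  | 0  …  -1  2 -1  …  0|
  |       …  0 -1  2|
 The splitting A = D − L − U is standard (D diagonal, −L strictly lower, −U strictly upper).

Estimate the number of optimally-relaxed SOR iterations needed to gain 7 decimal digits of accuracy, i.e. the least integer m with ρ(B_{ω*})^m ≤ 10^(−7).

m = 344

n=133: λ(B_J) = 1 − λ(A)/2 = cos(kπ/134); k=1 gives ρ_J = 0.9997252.
√(1−ρ_J²) simplifies to sin(π/134) = 0.0234426.
ω* = 2/(1+0.0234426) = 1.9541887
ρ_SOR = ω* − 1 = 1.9541887 − 1 = 0.9541887.
ρ_SOR^m ≤ 10^(−7) ⇔ m ≥ 7·ln10/(−ln 0.9541887) = 16.1181/0.0468938 = 343.715; m = ⌈343.715⌉ = 344.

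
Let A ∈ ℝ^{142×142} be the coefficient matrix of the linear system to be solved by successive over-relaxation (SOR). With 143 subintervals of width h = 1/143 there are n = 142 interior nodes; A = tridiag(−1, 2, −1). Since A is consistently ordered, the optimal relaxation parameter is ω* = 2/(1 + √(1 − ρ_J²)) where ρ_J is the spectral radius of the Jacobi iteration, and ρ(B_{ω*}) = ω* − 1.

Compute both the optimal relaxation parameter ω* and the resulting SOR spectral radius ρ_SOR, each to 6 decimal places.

½·tridiag(1,0,1) at n=142: λ_k = cos(kπ/143); max |λ| at k=1 ⇒ ρ_J = cos(π/143) ≈ 0.999759.
1 − cos²(π/143) = sin²(π/143) ⇒ √(1−ρ_J²) = sin(π/143) = 0.0219674.
ω* = 2/(1+0.0219674) = 1.957010
At ω = 1.957010 every |λ(B_ω)| = ω−1, so ρ_SOR = 0.957010.

ω* = 1.957010, ρ_SOR = 0.957010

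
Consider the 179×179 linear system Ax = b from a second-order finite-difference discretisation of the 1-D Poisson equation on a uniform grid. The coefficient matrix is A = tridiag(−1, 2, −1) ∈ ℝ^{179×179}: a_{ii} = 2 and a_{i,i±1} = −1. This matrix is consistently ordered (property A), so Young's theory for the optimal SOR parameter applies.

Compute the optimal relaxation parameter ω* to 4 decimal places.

ρ_J = max_k |cos(kπ/180)| = cos(π/180) = 0.9998
√(1−ρ_J²) simplifies to sin(π/180) = 0.01745.
Then 2/(1+√(1−ρ_J²)) = 2/(1+0.01745); ω* = 2/1.01745 = 1.9657.
Hence ρ(B_{ω*}) = 1.9657 − 1 = 0.9657.

ω* = 1.9657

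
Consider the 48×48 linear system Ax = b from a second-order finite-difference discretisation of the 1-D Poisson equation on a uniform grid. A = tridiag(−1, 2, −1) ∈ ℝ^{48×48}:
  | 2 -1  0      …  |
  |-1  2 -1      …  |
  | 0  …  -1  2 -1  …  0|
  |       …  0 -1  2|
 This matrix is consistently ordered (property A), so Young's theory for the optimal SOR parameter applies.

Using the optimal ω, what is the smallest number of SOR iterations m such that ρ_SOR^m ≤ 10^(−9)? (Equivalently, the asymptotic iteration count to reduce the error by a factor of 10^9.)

½·tridiag(1,0,1) at n=48: λ_k = cos(kπ/49); max |λ| at k=1 ⇒ ρ_J = cos(π/49) ≈ 0.9979454.
1 − cos²(π/49) = sin²(π/49) ⇒ √(1−ρ_J²) = sin(π/49) = 0.0640702.
[ω*] 2 ÷ (1 + 0.0640702) = 2 ÷ 1.0640702 = 1.8795752.
[ρ_SOR] ω* − 1 = 0.8795752.
ρ_SOR^m ≤ 10^(−9) ⇔ m ≥ 9·ln10/(−ln 0.8795752) = 20.7233/0.128316 = 161.502; m = ⌈161.502⌉ = 162.

m = 162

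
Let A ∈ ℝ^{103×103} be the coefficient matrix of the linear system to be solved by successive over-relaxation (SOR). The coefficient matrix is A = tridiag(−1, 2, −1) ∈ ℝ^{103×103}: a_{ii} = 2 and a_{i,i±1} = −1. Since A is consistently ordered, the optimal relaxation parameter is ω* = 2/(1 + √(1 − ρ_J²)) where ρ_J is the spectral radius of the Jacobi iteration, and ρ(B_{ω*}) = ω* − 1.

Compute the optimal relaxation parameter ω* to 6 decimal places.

With n=103, ρ(Jacobi) = cos(π/104) = 0.999544.
√(1−ρ_J²) simplifies to sin(π/104) = 0.0302030.
ω* = 2 / (1 + 0.0302030) = 2 / 1.0302030 ≈ 1.941365.
ρ_SOR = ω* − 1 ≈ 0.941365.

ω* = 1.941365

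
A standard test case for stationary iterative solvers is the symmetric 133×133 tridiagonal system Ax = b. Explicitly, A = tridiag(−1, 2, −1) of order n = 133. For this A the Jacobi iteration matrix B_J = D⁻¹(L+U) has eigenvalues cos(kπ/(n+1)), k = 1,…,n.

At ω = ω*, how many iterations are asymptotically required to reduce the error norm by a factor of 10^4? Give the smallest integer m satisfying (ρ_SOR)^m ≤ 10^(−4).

m = 197

B_J for the 133×133 system has eigenvalues cos(kπ/134); ρ_J = cos(π/134) = 0.9997252.
√(1−ρ_J²) = |sin(π/134)| = 0.0234426
Then 2/(1+√(1−ρ_J²)) = 2/(1+0.0234426); ω* = 2/1.0234426 = 1.9541887.
[ρ_SOR] ω* − 1 = 0.9541887.
For 4 digits: m = 4·ln10 / (−ln 0.9541887) = 9.21034/0.0468938 = 196.408; round up → m = 197.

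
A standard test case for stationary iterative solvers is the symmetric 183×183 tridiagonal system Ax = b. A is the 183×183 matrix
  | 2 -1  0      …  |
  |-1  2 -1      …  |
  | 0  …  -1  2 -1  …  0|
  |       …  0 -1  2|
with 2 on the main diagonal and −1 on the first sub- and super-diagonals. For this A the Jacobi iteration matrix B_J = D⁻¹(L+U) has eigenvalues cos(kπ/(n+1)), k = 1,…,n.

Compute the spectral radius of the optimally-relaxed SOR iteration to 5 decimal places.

ρ_SOR = 0.96643

n=183: λ(B_J) = 1 − λ(A)/2 = cos(kπ/184); k=1 gives ρ_J = 0.99985.
root = sin(π/184) = 0.017073  (since 1−cos² = sin²).
So ω* = 2/1.017073 = 1.96643 (Young).
ρ(B_{ω*}) = ω*−1 = 0.96643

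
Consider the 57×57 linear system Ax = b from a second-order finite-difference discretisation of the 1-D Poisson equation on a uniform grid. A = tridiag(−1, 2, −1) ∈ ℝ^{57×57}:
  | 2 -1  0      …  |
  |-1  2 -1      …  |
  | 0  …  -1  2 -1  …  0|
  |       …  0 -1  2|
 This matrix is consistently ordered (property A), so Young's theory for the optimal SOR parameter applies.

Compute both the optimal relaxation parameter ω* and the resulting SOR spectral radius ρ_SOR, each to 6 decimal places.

ω* = 1.897283, ρ_SOR = 0.897283

B_J for the 57×57 system has eigenvalues cos(kπ/58); ρ_J = cos(π/58) = 0.998533.
√(1−ρ_J²) simplifies to sin(π/58) = 0.0541389.
Young: ω* = 2/(1+√(1−ρ_J²)) = 2/(1+0.0541389) = 2/1.0541389 = 1.897283.
[ρ_SOR] ω* − 1 = 0.897283.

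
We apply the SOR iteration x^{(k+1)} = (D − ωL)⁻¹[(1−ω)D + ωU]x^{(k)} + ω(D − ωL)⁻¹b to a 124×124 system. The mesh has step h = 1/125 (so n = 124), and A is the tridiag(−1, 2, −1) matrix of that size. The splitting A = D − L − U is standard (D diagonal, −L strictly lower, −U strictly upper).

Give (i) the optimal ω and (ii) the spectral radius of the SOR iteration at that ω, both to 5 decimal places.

[ρ_J] n=124: ρ(B_J) = cos(π/(n+1)) = cos(π/125) = 0.99968.
√(1 − cos²(π/125)) = sin(π/125) ≈ 0.025130.
[ω*] 2 ÷ (1 + 0.025130) = 2 ÷ 1.025130 = 1.95097.
At ω = 1.95097 every |λ(B_ω)| = ω−1, so ρ_SOR = 0.95097.

ω* = 1.95097, ρ_SOR = 0.95097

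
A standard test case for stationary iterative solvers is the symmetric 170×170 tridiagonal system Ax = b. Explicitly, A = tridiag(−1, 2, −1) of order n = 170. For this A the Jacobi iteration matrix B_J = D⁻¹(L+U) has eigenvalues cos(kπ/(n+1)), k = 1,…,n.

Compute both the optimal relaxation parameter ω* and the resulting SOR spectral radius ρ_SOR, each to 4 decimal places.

With n=170, ρ(Jacobi) = cos(π/171) = 0.9998.
1 − cos²(π/171) = sin²(π/171) ⇒ √(1−ρ_J²) = sin(π/171) = 0.01837.
ω* = 2 / (1 + 0.01837) = 2 / 1.01837 ≈ 1.9639.
At ω = 1.9639 every |λ(B_ω)| = ω−1, so ρ_SOR = 0.9639.

ω* = 1.9639, ρ_SOR = 0.9639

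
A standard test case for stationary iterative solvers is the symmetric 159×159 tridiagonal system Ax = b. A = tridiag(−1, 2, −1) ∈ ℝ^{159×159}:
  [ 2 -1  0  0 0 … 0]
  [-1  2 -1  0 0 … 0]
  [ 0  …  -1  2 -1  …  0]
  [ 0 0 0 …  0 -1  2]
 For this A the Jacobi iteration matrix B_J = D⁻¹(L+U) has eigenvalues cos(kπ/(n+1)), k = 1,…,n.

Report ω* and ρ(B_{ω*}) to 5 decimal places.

½·tridiag(1,0,1) at n=159: λ_k = cos(kπ/160); max |λ| at k=1 ⇒ ρ_J = cos(π/160) ≈ 0.99981.
root = sin(π/160) = 0.019634  (since 1−cos² = sin²).
So ω* = 2/1.019634 = 1.96149 (Young).
ρ(B_{ω*}) = ω*−1 = 0.96149

ω* = 1.96149, ρ_SOR = 0.96149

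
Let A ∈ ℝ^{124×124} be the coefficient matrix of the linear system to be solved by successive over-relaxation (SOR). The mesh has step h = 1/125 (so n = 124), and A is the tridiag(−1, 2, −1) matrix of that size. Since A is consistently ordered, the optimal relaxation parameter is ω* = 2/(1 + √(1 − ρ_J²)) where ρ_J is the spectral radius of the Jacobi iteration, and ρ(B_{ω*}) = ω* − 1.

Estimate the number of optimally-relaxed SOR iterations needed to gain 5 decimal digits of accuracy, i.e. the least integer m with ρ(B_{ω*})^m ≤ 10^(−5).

m = 230

With n=124, ρ(Jacobi) = cos(π/125) = 0.9996842.
√(1−ρ_J²) simplifies to sin(π/125) = 0.0251301.
ω* = 2 / (1 + 0.0251301) = 2 / 1.0251301 ≈ 1.9509719.
Hence ρ(B_{ω*}) = 1.9509719 − 1 = 0.9509719.
(0.9509719)^m ≤ 10^{−5}  ⇒  m·ln(0.9509719) ≤ −5·ln10  ⇒  m ≥ 229.018  ⇒  m = 230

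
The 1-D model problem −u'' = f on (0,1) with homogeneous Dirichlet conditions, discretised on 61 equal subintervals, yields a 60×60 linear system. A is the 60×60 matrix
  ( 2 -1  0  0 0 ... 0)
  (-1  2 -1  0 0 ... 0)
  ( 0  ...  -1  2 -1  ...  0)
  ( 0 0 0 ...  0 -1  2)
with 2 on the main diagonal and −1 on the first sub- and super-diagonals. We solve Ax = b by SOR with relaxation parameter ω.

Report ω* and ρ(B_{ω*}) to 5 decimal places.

ω* = 1.90208, ρ_SOR = 0.90208

With n=60, ρ(Jacobi) = cos(π/61) = 0.99867.
root = sin(π/61) = 0.051479  (since 1−cos² = sin²).
ω* = 2/(1+0.051479) = 1.90208
Hence ρ(B_{ω*}) = 1.90208 − 1 = 0.90208.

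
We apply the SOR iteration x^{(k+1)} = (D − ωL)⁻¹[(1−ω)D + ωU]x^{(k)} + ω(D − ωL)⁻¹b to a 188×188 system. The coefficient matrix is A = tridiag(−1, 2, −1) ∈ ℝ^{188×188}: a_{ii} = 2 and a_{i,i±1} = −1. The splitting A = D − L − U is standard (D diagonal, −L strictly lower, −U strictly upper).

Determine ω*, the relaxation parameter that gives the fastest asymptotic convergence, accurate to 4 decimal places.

ω* = 1.9673

½·tridiag(1,0,1) at n=188: λ_k = cos(kπ/189); max |λ| at k=1 ⇒ ρ_J = cos(π/189) ≈ 0.9999.
root = sin(π/189) = 0.01662  (since 1−cos² = sin²).
So ω* = 2/1.01662 = 1.9673 (Young).
ρ_SOR = ω* − 1 ≈ 0.9673.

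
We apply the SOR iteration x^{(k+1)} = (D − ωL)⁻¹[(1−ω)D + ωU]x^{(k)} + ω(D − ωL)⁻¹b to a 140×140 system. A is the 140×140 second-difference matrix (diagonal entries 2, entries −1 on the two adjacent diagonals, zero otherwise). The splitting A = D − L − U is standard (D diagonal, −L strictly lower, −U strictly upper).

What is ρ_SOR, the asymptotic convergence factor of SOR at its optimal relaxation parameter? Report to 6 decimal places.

[ρ_J] n=140: ρ(B_J) = cos(π/(n+1)) = cos(π/141) = 0.999752.
root = sin(π/141) = 0.0222790  (since 1−cos² = sin²).
ω* = 2/(1+0.0222790) = 1.956413
Hence ρ(B_{ω*}) = 1.956413 − 1 = 0.956413.

ρ_SOR = 0.956413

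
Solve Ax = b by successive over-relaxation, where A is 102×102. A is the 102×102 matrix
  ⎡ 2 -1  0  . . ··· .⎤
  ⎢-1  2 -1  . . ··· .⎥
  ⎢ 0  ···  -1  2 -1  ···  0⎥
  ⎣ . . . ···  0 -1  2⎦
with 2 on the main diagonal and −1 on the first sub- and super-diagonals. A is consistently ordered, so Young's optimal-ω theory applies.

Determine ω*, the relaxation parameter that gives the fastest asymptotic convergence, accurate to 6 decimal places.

ρ_J = max_k |cos(kπ/103)| = cos(π/103) = 0.999535
√(1 − cos²(π/103)) = sin(π/103) ≈ 0.0304962.
[ω*] 2 ÷ (1 + 0.0304962) = 2 ÷ 1.0304962 = 1.940813.
[ρ_SOR] ω* − 1 = 0.940813.

ω* = 1.940813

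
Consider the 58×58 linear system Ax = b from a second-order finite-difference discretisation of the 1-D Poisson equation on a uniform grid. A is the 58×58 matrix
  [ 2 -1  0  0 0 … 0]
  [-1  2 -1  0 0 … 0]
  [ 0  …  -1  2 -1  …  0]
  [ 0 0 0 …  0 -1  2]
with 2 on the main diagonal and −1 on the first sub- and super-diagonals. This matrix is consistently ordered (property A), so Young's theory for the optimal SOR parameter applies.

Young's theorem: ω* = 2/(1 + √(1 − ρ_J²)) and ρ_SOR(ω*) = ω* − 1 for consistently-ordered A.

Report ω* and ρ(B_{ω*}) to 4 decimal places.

spectrum of D⁻¹(L+U) = {cos(kπ/59) : 1≤k≤58}; ρ_J = cos(π/59) = 0.9986.
√(1 − cos²(π/59)) = sin(π/59) ≈ 0.05322.
[ω*] 2 ÷ (1 + 0.05322) = 2 ÷ 1.05322 = 1.8989.
and ρ(B_{ω*}) = 1.8989 − 1 = 0.8989.

ω* = 1.8989, ρ_SOR = 0.8989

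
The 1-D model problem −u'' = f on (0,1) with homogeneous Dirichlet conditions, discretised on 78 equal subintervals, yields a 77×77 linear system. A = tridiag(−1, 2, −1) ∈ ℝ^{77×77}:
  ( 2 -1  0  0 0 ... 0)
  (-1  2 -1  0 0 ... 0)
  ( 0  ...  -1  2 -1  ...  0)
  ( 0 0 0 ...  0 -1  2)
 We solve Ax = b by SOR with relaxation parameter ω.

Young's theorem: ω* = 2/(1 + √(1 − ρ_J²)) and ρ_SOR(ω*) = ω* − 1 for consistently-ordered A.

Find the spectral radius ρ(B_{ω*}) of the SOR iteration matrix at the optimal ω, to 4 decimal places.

ρ_SOR = 0.9226

½·tridiag(1,0,1) at n=77: λ_k = cos(kπ/78); max |λ| at k=1 ⇒ ρ_J = cos(π/78) ≈ 0.9992.
root = sin(π/78) = 0.04027  (since 1−cos² = sin²).
ω* = 2/(1+0.04027) = 1.9226
[ρ_SOR] ω* − 1 = 0.9226.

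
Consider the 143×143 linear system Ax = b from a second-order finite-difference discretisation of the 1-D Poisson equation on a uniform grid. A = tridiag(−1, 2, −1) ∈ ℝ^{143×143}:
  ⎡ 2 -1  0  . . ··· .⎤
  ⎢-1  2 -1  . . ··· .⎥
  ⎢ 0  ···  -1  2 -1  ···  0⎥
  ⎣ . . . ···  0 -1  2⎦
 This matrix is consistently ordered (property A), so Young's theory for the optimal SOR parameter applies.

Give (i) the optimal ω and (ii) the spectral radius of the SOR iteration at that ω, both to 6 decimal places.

ω* = 1.957302, ρ_SOR = 0.957302

With n=143, ρ(Jacobi) = cos(π/144) = 0.999762.
√(1−ρ_J²) simplifies to sin(π/144) = 0.0218149.
ω* = 2 / (1 + 0.0218149) = 2 / 1.0218149 ≈ 1.957302.
and ρ(B_{ω*}) = 1.957302 − 1 = 0.957302.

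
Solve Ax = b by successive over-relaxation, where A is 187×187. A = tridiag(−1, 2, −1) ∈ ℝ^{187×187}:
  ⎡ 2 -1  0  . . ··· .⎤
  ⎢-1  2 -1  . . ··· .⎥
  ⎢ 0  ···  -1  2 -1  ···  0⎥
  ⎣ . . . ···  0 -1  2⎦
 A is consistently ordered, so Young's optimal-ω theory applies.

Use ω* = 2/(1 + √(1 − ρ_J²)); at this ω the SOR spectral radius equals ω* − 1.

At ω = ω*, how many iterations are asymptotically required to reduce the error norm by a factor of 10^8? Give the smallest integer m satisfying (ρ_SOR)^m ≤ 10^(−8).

ρ_J = max_k |cos(kπ/188)| = cos(π/188) = 0.9998604
√(1−ρ_J²) = |sin(π/188)| = 0.0167098
So ω* = 2/1.0167098 = 1.9671297 (Young).
At ω = 1.9671297 every |λ(B_ω)| = ω−1, so ρ_SOR = 0.9671297.
(0.9671297)^m ≤ 10^{−8}  ⇒  m·ln(0.9671297) ≤ −8·ln10  ⇒  m ≥ 551.143  ⇒  m = 552

m = 552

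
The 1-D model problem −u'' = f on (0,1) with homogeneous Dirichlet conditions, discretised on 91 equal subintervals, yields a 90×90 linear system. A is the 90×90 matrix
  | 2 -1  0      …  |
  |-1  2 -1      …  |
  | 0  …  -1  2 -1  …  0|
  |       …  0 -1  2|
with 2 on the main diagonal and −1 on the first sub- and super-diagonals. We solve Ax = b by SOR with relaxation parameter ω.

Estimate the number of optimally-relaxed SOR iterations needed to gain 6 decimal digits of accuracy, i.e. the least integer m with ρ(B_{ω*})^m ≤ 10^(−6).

With n=90, ρ(Jacobi) = cos(π/91) = 0.9994041.
√(1−ρ_J²) = |sin(π/91)| = 0.0345161
ω* = 2 / (1 + 0.0345161) = 2 / 1.0345161 ≈ 1.9332710.
and ρ(B_{ω*}) = 1.9332710 − 1 = 0.9332710.
6·ln10 = 13.8155; −ln(0.9332710) = 0.0690597; m = ⌈13.8155/0.0690597⌉ = ⌈200.052⌉ = 201.

m = 201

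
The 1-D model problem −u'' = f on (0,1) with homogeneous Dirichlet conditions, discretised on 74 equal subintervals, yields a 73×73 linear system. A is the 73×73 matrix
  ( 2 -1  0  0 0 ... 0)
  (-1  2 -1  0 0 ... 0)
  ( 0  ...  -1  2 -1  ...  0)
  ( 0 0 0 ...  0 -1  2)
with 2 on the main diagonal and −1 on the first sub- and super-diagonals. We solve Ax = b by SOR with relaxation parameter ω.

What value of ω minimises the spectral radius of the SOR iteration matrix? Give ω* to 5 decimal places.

ω* = 1.91857

With n=73, ρ(Jacobi) = cos(π/74) = 0.99910.
√(1−ρ_J²) = |sin(π/74)| = 0.042441
Then 2/(1+√(1−ρ_J²)) = 2/(1+0.042441); ω* = 2/1.042441 = 1.91857.
ρ(B_{ω*}) = ω*−1 = 0.91857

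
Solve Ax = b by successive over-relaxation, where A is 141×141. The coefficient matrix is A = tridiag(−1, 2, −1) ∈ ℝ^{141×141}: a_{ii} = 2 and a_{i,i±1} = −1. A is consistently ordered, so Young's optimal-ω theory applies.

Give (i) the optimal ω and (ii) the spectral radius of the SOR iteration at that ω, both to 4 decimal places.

[ρ_J] n=141: ρ(B_J) = cos(π/(n+1)) = cos(π/142) = 0.9998.
1 − cos²(π/142) = sin²(π/142) ⇒ √(1−ρ_J²) = sin(π/142) = 0.02212.
ω* = 2/(1+0.02212) = 1.9567
ρ_SOR = ω* − 1 ≈ 0.9567.

ω* = 1.9567, ρ_SOR = 0.9567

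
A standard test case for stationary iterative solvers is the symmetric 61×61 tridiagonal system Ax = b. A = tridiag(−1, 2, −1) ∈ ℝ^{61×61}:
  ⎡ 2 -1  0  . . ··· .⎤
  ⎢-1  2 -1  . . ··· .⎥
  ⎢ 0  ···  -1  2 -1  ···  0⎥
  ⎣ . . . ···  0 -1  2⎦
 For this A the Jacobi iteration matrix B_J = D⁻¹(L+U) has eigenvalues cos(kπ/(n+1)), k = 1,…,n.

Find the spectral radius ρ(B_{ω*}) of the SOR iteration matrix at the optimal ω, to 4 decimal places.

ρ_J = max_k |cos(kπ/62)| = cos(π/62) = 0.9987
root = sin(π/62) = 0.05065  (since 1−cos² = sin²).
Then 2/(1+√(1−ρ_J²)) = 2/(1+0.05065); ω* = 2/1.05065 = 1.9036.
Hence ρ(B_{ω*}) = 1.9036 − 1 = 0.9036.

ρ_SOR = 0.9036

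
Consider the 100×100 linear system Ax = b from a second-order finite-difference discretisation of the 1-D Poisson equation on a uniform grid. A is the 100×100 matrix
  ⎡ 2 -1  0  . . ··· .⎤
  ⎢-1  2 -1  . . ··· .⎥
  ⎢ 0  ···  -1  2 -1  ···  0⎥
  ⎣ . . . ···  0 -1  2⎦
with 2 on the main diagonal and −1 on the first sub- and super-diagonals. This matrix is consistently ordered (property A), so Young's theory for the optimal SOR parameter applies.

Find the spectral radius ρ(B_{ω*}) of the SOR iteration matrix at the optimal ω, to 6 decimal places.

ρ_SOR = 0.939676

½·tridiag(1,0,1) at n=100: λ_k = cos(kπ/101); max |λ| at k=1 ⇒ ρ_J = cos(π/101) ≈ 0.999516.
√(1−ρ_J²) simplifies to sin(π/101) = 0.0310999.
ω* = 2/(1 + 0.0310999) = 2/1.0310999 = 1.939676.
Hence ρ(B_{ω*}) = 1.939676 − 1 = 0.939676.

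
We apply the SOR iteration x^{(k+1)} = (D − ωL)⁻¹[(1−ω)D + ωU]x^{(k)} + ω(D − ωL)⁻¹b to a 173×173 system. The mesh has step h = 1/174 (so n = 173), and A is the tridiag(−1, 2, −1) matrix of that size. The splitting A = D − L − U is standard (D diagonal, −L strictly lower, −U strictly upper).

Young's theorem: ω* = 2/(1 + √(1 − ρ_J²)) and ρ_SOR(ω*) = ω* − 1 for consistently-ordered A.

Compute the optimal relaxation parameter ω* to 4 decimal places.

B_J for the 173×173 system has eigenvalues cos(kπ/174); ρ_J = cos(π/174) = 0.9998.
root = sin(π/174) = 0.01805  (since 1−cos² = sin²).
So ω* = 2/1.01805 = 1.9645 (Young).
At ω = 1.9645 every |λ(B_ω)| = ω−1, so ρ_SOR = 0.9645.

ω* = 1.9645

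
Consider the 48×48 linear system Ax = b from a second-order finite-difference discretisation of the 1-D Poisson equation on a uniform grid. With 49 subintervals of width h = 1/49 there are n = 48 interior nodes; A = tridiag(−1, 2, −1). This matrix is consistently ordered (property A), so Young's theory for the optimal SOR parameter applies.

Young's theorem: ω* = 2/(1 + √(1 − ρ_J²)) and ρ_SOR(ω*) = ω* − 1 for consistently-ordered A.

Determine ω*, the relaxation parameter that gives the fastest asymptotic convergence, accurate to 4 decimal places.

ρ_J = max_k |cos(kπ/49)| = cos(π/49) = 0.9979
root = sin(π/49) = 0.06407  (since 1−cos² = sin²).
ω* = 2 / (1 + 0.06407) = 2 / 1.06407 ≈ 1.8796.
At ω = 1.8796 every |λ(B_ω)| = ω−1, so ρ_SOR = 0.8796.

ω* = 1.8796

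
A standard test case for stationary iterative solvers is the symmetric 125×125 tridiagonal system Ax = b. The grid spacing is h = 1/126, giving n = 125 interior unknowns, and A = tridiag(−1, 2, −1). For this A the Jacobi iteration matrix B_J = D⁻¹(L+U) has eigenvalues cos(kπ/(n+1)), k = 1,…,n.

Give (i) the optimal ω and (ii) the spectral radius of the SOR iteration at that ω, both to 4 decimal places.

ρ_J = max_k |cos(kπ/126)| = cos(π/126) = 0.9997
√(1−ρ_J²) simplifies to sin(π/126) = 0.02493.
So ω* = 2/1.02493 = 1.9514 (Young).
ρ_SOR = ω* − 1 = 1.9514 − 1 = 0.9514.

ω* = 1.9514, ρ_SOR = 0.9514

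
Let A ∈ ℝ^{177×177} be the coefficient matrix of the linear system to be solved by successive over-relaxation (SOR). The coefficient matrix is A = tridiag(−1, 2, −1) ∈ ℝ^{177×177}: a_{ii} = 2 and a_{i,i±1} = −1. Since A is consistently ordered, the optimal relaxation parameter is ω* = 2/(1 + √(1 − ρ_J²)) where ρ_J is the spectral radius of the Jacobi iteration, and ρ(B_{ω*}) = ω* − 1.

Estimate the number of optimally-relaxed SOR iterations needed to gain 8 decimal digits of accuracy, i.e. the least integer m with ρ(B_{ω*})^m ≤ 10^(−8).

[ρ_J] n=177: ρ(B_J) = cos(π/(n+1)) = cos(π/178) = 0.9998443.
√(1−ρ_J²) = |sin(π/178)| = 0.0176485
[ω*] 2 ÷ (1 + 0.0176485) = 2 ÷ 1.0176485 = 1.9653151.
Hence ρ(B_{ω*}) = 1.9653151 − 1 = 0.9653151.
8·ln10 = 18.4207; −ln(0.9653151) = 0.0353007; m = ⌈18.4207/0.0353007⌉ = ⌈521.823⌉ = 522.

m = 522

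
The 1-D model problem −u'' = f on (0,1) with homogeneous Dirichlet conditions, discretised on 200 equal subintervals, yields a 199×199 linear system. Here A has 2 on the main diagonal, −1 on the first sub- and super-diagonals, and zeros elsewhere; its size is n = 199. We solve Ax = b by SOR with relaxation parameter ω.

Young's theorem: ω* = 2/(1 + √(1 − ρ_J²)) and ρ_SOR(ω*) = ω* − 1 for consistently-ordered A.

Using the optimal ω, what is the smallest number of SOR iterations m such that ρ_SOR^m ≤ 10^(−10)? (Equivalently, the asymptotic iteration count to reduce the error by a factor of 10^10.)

n=199: λ(B_J) = 1 − λ(A)/2 = cos(kπ/200); k=1 gives ρ_J = 0.9998766.
√(1−ρ_J²) simplifies to sin(π/200) = 0.0157073.
ω* = 2/(1 + 0.0157073) = 2/1.0157073 = 1.9690712.
ρ_SOR = ω* − 1 = 1.9690712 − 1 = 0.9690712.
10·ln10 = 23.0259; −ln(0.9690712) = 0.0314172; m = ⌈23.0259/0.0314172⌉ = ⌈732.907⌉ = 733.

m = 733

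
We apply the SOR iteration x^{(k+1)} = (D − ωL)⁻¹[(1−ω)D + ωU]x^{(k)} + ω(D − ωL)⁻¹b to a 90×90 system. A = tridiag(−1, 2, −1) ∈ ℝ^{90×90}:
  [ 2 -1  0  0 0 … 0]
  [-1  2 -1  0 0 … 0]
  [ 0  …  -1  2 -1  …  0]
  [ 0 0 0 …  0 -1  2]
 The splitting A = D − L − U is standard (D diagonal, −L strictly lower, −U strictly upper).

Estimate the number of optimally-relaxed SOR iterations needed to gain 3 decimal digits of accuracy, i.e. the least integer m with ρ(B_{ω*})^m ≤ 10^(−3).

½·tridiag(1,0,1) at n=90: λ_k = cos(kπ/91); max |λ| at k=1 ⇒ ρ_J = cos(π/91) ≈ 0.9994041.
√(1 − cos²(π/91)) = sin(π/91) ≈ 0.0345161.
ω* = 2/(1+0.0345161) = 1.9332710
ρ_SOR = ω* − 1 ≈ 0.9332710.
For 3 digits: m = 3·ln10 / (−ln 0.9332710) = 6.90776/0.0690597 = 100.026; round up → m = 101.

m = 101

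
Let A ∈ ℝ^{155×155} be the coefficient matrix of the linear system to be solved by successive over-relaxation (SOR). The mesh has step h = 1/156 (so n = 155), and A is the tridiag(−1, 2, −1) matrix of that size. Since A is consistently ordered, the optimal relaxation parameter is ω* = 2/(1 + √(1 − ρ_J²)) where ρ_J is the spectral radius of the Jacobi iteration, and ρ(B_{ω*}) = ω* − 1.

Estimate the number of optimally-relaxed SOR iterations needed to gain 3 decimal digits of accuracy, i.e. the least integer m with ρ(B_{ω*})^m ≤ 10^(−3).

m = 172

With n=155, ρ(Jacobi) = cos(π/156) = 0.9997972.
root = sin(π/156) = 0.0201371  (since 1−cos² = sin²).
Then 2/(1+√(1−ρ_J²)) = 2/(1+0.0201371); ω* = 2/1.0201371 = 1.9605208.
ρ(B_{ω*}) = ω*−1 = 0.9605208
m ≥ 3·ln10 / (−ln 0.9605208) = 171.495; smallest integer m = 172.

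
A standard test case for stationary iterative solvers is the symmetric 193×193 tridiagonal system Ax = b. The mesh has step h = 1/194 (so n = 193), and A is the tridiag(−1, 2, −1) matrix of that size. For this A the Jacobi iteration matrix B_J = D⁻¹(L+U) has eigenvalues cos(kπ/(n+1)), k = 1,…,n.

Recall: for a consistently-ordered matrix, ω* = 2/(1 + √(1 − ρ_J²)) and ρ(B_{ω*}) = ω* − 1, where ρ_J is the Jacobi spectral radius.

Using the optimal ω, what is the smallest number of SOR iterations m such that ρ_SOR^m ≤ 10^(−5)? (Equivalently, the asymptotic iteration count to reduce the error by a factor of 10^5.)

[ρ_J] n=193: ρ(B_J) = cos(π/(n+1)) = cos(π/194) = 0.9998689.
√(1 − cos²(π/194)) = sin(π/194) ≈ 0.0161931.
Young: ω* = 2/(1+√(1−ρ_J²)) = 2/(1+0.0161931) = 2/1.0161931 = 1.9681299.
At ω = 1.9681299 every |λ(B_ω)| = ω−1, so ρ_SOR = 0.9681299.
Need (0.9681299)^m ≤ 10^(−5): m ≥ 5·ln10/|ln 0.9681299| = 11.5129/0.032389 = 355.457 ⇒ m = 356.

m = 356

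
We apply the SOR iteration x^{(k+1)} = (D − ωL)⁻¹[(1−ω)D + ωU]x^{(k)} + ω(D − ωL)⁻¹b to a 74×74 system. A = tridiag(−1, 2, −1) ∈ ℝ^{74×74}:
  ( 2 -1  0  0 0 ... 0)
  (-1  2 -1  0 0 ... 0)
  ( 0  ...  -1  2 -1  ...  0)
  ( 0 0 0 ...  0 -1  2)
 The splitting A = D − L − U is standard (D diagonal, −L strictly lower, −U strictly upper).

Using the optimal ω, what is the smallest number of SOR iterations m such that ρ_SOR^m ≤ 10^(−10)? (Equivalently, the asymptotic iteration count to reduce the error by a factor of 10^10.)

n=74: λ(B_J) = 1 − λ(A)/2 = cos(kπ/75); k=1 gives ρ_J = 0.9991228.
√(1−ρ_J²) simplifies to sin(π/75) = 0.0418757.
[ω*] 2 ÷ (1 + 0.0418757) = 2 ÷ 1.0418757 = 1.9196148.
[ρ_SOR] ω* − 1 = 0.9196148.
ρ_SOR^m ≤ 10^(−10) ⇔ m ≥ 10·ln10/(−ln 0.9196148) = 23.0259/0.0838004 = 274.771; m = ⌈274.771⌉ = 275.

m = 275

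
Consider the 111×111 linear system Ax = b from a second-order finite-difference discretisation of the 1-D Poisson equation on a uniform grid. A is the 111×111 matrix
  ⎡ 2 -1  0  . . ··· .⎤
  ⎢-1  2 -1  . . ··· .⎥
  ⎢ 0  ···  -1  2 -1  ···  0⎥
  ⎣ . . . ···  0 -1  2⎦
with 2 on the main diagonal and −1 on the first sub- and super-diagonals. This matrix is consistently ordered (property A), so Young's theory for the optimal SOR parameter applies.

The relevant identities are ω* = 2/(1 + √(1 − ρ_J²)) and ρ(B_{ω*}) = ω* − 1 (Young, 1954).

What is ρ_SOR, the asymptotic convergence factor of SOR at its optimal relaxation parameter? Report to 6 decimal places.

ρ_J = max_k |cos(kπ/112)| = cos(π/112) = 0.999607
√(1 − cos²(π/112)) = sin(π/112) ≈ 0.0280463.
ω* = 2/(1+0.0280463) = 1.945438
Hence ρ(B_{ω*}) = 1.945438 − 1 = 0.945438.

ρ_SOR = 0.945438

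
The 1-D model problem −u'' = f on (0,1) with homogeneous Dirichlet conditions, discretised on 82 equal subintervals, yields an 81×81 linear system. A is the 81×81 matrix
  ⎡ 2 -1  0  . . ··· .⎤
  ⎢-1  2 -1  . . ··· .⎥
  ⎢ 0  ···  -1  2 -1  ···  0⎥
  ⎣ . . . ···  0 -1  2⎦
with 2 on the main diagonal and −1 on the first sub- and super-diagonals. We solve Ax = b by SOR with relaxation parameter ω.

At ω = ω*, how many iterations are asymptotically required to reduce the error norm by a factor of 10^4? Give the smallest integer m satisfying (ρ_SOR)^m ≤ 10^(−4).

m = 121

n=81: λ(B_J) = 1 − λ(A)/2 = cos(kπ/82); k=1 gives ρ_J = 0.9992662.
√(1−ρ_J²) simplifies to sin(π/82) = 0.0383027.
ω* = 2 / (1 + 0.0383027) = 2 / 1.0383027 ≈ 1.9262206.
ρ_SOR = ω* − 1 ≈ 0.9262206.
ρ_SOR^m ≤ 10^(−4) ⇔ m ≥ 4·ln10/(−ln 0.9262206) = 9.21034/0.0766428 = 120.172; m = ⌈120.172⌉ = 121.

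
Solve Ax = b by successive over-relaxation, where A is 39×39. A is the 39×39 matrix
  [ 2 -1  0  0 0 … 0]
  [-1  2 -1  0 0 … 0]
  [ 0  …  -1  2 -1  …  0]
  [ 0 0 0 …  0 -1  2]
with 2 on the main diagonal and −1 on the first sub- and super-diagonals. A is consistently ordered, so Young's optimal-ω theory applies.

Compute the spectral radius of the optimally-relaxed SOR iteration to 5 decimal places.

ρ_J = max_k |cos(kπ/40)| = cos(π/40) = 0.99692
√(1−ρ_J²) = |sin(π/40)| = 0.078459
So ω* = 2/1.078459 = 1.85450 (Young).
ρ_SOR = ω* − 1 ≈ 0.85450.

ρ_SOR = 0.85450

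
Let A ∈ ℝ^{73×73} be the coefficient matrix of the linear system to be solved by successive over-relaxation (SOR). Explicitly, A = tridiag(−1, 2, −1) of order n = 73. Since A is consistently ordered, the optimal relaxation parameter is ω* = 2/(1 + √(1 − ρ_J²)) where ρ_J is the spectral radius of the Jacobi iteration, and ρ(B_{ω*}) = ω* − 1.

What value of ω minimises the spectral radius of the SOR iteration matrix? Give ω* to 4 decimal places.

ω* = 1.9186

ρ_J = max_k |cos(kπ/74)| = cos(π/74) = 0.9991
√(1−ρ_J²) = |sin(π/74)| = 0.04244
ω* = 2/(1 + 0.04244) = 2/1.04244 = 1.9186.
and ρ(B_{ω*}) = 1.9186 − 1 = 0.9186.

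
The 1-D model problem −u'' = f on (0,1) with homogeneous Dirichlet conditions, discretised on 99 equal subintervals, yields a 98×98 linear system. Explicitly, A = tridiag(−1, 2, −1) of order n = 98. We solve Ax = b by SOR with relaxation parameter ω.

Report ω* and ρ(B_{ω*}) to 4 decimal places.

With n=98, ρ(Jacobi) = cos(π/99) = 0.9995.
√(1−ρ_J²) simplifies to sin(π/99) = 0.03173.
[ω*] 2 ÷ (1 + 0.03173) = 2 ÷ 1.03173 = 1.9385.
Hence ρ(B_{ω*}) = 1.9385 − 1 = 0.9385.

ω* = 1.9385, ρ_SOR = 0.9385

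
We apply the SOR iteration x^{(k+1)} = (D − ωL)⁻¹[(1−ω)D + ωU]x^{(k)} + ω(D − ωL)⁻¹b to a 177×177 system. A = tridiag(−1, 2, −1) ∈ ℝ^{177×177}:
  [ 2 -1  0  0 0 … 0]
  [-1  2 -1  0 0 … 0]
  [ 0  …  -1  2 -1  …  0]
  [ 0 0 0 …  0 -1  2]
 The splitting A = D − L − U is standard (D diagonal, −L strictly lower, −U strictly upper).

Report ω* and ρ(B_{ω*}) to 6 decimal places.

n=177: λ(B_J) = 1 − λ(A)/2 = cos(kπ/178); k=1 gives ρ_J = 0.999844.
√(1−ρ_J²) = |sin(π/178)| = 0.0176485
ω* = 2/(1 + 0.0176485) = 2/1.0176485 = 1.965315.
[ρ_SOR] ω* − 1 = 0.965315.

ω* = 1.965315, ρ_SOR = 0.965315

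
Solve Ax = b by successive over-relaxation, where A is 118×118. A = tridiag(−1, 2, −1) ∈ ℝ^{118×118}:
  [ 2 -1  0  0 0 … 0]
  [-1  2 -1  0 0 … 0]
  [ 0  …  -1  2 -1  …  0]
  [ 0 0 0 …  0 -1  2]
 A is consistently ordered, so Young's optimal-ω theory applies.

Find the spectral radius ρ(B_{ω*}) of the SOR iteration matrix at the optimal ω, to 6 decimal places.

n=118: λ(B_J) = 1 − λ(A)/2 = cos(kπ/119); k=1 gives ρ_J = 0.999652.
√(1−ρ_J²) simplifies to sin(π/119) = 0.0263969.
ω* = 2 / (1 + 0.0263969) = 2 / 1.0263969 ≈ 1.948564.
ρ(B_{ω*}) = ω*−1 = 0.948564

ρ_SOR = 0.948564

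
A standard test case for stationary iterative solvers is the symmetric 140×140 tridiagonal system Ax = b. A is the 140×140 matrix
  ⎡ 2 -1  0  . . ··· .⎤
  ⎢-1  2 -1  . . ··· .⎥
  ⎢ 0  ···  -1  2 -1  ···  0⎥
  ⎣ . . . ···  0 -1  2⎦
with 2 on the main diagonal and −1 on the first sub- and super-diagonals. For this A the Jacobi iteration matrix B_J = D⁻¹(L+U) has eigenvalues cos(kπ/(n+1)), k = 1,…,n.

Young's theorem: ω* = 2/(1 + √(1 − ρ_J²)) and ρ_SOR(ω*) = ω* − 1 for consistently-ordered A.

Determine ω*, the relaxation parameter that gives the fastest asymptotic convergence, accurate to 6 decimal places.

n=140: λ(B_J) = 1 − λ(A)/2 = cos(kπ/141); k=1 gives ρ_J = 0.999752.
√(1 − cos²(π/141)) = sin(π/141) ≈ 0.0222790.
So ω* = 2/1.0222790 = 1.956413 (Young).
ρ(B_{ω*}) = ω*−1 = 0.956413

ω* = 1.956413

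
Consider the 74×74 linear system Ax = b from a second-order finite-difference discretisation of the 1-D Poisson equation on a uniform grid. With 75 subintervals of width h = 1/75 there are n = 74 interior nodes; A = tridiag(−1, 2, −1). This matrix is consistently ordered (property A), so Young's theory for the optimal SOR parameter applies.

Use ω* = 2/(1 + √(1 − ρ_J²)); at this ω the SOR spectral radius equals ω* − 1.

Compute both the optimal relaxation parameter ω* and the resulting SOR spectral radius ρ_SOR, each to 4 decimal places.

ω* = 1.9196, ρ_SOR = 0.9196

½·tridiag(1,0,1) at n=74: λ_k = cos(kπ/75); max |λ| at k=1 ⇒ ρ_J = cos(π/75) ≈ 0.9991.
√(1−ρ_J²) simplifies to sin(π/75) = 0.04188.
Then 2/(1+√(1−ρ_J²)) = 2/(1+0.04188); ω* = 2/1.04188 = 1.9196.
At ω = 1.9196 every |λ(B_ω)| = ω−1, so ρ_SOR = 0.9196.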